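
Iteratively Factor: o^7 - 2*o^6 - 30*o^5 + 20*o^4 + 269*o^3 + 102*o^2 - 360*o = (o + 2)*(o^6 - 4*o^5 - 22*o^4 + 64*o^3 + 141*o^2 - 180*o) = o*(o + 2)*(o^5 - 4*o^4 - 22*o^3 + 64*o^2 + 141*o - 180) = o*(o + 2)*(o + 3)*(o^4 - 7*o^3 - o^2 + 67*o - 60) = o*(o + 2)*(o + 3)^2*(o^3 - 10*o^2 + 29*o - 20) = o*(o - 5)*(o + 2)*(o + 3)^2*(o^2 - 5*o + 4) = o*(o - 5)*(o - 1)*(o + 2)*(o + 3)^2*(o - 4)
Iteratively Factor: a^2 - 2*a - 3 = (a + 1)*(a - 3)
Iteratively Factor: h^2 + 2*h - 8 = (h + 4)*(h - 2)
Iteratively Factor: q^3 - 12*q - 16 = (q - 4)*(q^2 + 4*q + 4) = (q - 4)*(q + 2)*(q + 2)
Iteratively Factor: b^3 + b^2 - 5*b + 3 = (b - 1)*(b^2 + 2*b - 3) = (b - 1)*(b + 3)*(b - 1)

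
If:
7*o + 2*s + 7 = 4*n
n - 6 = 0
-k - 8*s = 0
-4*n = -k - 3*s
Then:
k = 192/5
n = 6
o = 19/5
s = -24/5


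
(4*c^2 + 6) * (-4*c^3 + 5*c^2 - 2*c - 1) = -16*c^5 + 20*c^4 - 32*c^3 + 26*c^2 - 12*c - 6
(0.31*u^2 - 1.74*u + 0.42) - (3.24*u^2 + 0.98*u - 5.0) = -2.93*u^2 - 2.72*u + 5.42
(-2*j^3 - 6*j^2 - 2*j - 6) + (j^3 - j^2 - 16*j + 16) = -j^3 - 7*j^2 - 18*j + 10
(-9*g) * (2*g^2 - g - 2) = -18*g^3 + 9*g^2 + 18*g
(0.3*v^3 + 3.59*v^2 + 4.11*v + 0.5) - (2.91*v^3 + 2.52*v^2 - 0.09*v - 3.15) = -2.61*v^3 + 1.07*v^2 + 4.2*v + 3.65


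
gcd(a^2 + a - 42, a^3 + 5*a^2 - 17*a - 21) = a + 7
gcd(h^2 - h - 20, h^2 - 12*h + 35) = h - 5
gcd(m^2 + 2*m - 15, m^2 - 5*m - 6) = 1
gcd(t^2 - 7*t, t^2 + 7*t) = t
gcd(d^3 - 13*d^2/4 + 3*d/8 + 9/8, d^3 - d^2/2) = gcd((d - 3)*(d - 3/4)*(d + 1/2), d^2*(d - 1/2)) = 1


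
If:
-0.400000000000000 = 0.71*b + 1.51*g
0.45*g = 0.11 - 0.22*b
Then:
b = 27.25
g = -13.08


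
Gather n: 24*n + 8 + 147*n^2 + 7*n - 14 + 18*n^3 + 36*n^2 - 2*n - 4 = 18*n^3 + 183*n^2 + 29*n - 10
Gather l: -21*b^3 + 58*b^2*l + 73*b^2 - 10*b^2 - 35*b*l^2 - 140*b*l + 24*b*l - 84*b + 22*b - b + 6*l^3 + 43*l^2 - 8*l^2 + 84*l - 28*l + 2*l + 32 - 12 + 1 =-21*b^3 + 63*b^2 - 63*b + 6*l^3 + l^2*(35 - 35*b) + l*(58*b^2 - 116*b + 58) + 21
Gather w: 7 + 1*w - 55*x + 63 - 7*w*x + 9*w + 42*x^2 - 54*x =w*(10 - 7*x) + 42*x^2 - 109*x + 70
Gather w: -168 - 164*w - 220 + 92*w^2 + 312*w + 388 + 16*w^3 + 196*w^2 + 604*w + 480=16*w^3 + 288*w^2 + 752*w + 480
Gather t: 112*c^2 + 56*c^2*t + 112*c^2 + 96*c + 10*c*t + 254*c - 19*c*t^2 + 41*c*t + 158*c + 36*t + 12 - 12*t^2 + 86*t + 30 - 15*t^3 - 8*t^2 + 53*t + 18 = 224*c^2 + 508*c - 15*t^3 + t^2*(-19*c - 20) + t*(56*c^2 + 51*c + 175) + 60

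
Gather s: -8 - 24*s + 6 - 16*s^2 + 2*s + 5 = -16*s^2 - 22*s + 3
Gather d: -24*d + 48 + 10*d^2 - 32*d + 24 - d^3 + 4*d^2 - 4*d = -d^3 + 14*d^2 - 60*d + 72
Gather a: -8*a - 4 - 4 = -8*a - 8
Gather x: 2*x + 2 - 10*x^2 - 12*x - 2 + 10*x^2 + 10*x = 0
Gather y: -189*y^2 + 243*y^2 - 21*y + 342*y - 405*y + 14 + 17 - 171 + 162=54*y^2 - 84*y + 22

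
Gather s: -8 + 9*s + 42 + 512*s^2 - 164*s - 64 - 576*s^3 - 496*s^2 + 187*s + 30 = -576*s^3 + 16*s^2 + 32*s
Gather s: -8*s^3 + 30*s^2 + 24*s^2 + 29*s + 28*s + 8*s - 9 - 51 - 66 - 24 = -8*s^3 + 54*s^2 + 65*s - 150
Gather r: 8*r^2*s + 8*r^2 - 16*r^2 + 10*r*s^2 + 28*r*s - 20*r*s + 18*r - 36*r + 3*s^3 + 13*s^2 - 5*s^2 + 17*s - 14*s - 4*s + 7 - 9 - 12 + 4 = r^2*(8*s - 8) + r*(10*s^2 + 8*s - 18) + 3*s^3 + 8*s^2 - s - 10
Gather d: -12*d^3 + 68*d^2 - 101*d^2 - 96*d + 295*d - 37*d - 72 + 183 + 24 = -12*d^3 - 33*d^2 + 162*d + 135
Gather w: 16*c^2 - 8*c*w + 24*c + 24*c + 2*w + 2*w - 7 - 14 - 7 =16*c^2 + 48*c + w*(4 - 8*c) - 28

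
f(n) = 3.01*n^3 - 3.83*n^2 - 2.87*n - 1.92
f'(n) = 9.03*n^2 - 7.66*n - 2.87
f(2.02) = 1.46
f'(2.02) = 18.50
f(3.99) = 116.85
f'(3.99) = 110.33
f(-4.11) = -263.79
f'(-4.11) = 181.15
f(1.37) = -5.30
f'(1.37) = 3.58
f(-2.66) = -78.04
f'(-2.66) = 81.40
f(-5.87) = -725.85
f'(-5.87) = 353.24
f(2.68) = 20.82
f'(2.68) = 41.46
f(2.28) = 7.30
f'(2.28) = 26.61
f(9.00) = 1856.31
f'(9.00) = 659.62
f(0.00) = -1.92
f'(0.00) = -2.87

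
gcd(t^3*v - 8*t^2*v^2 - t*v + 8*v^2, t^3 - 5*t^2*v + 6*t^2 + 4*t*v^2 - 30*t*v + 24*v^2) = 1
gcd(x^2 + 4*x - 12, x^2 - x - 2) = x - 2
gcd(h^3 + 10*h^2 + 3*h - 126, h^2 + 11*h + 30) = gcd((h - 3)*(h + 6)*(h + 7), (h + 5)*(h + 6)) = h + 6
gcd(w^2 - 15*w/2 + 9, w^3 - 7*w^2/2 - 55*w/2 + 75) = w - 6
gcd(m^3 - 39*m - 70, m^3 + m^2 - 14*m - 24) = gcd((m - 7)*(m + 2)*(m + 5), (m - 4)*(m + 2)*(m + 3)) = m + 2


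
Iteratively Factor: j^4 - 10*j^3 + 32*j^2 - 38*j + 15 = (j - 5)*(j^3 - 5*j^2 + 7*j - 3) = (j - 5)*(j - 1)*(j^2 - 4*j + 3) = (j - 5)*(j - 1)^2*(j - 3)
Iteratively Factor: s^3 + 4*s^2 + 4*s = (s + 2)*(s^2 + 2*s) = s*(s + 2)*(s + 2)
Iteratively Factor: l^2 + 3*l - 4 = (l + 4)*(l - 1)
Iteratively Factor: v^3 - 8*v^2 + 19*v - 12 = (v - 4)*(v^2 - 4*v + 3) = (v - 4)*(v - 1)*(v - 3)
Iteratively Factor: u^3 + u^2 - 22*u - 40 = (u + 2)*(u^2 - u - 20) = (u + 2)*(u + 4)*(u - 5)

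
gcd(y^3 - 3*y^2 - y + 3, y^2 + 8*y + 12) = 1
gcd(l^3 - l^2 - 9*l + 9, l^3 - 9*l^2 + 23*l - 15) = l^2 - 4*l + 3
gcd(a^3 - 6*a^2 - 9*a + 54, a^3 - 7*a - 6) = a - 3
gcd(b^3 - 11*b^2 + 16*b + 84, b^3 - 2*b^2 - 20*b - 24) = b^2 - 4*b - 12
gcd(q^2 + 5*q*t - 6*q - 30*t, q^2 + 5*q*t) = q + 5*t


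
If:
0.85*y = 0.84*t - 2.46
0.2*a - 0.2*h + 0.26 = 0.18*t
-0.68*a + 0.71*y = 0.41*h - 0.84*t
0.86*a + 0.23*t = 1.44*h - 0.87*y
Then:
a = 1.48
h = 0.80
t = 2.20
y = -0.72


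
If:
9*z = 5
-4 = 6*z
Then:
No Solution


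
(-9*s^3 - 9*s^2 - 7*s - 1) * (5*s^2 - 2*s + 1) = -45*s^5 - 27*s^4 - 26*s^3 - 5*s - 1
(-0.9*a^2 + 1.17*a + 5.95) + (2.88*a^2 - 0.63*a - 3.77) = 1.98*a^2 + 0.54*a + 2.18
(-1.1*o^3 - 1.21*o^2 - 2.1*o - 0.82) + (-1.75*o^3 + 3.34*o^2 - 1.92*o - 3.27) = -2.85*o^3 + 2.13*o^2 - 4.02*o - 4.09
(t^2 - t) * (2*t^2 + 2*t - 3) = 2*t^4 - 5*t^2 + 3*t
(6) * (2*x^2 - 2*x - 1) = 12*x^2 - 12*x - 6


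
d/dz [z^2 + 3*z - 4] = 2*z + 3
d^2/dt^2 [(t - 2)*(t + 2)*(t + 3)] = 6*t + 6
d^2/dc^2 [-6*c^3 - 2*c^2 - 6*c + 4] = -36*c - 4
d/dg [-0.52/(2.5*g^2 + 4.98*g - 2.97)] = (2.6*g + 2.5896)/(2.5*g^2 + 4.98*g - 2.97)^2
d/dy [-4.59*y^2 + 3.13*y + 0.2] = 3.13 - 9.18*y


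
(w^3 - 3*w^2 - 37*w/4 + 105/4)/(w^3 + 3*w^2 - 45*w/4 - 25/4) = (2*w^2 - w - 21)/(2*w^2 + 11*w + 5)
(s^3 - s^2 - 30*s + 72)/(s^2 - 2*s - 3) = (s^2 + 2*s - 24)/(s + 1)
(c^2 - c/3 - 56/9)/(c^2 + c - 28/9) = (3*c - 8)/(3*c - 4)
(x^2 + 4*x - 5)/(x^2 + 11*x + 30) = (x - 1)/(x + 6)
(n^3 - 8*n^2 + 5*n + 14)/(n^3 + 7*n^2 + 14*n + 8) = (n^2 - 9*n + 14)/(n^2 + 6*n + 8)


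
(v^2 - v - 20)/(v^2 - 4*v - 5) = (v + 4)/(v + 1)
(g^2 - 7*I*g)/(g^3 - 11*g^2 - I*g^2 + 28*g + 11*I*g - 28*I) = g*(g - 7*I)/(g^3 - g^2*(11 + I) + g*(28 + 11*I) - 28*I)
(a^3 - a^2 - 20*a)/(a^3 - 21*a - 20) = a/(a + 1)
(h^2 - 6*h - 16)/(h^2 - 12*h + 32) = (h + 2)/(h - 4)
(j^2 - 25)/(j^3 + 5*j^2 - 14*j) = (j^2 - 25)/(j*(j^2 + 5*j - 14))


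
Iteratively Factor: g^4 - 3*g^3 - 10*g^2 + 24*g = (g - 4)*(g^3 + g^2 - 6*g) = (g - 4)*(g + 3)*(g^2 - 2*g) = (g - 4)*(g - 2)*(g + 3)*(g)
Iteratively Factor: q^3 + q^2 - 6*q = (q + 3)*(q^2 - 2*q) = q*(q + 3)*(q - 2)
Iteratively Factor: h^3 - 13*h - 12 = (h - 4)*(h^2 + 4*h + 3) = (h - 4)*(h + 1)*(h + 3)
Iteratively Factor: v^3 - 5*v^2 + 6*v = (v)*(v^2 - 5*v + 6) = v*(v - 3)*(v - 2)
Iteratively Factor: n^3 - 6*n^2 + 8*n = (n - 2)*(n^2 - 4*n) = (n - 4)*(n - 2)*(n)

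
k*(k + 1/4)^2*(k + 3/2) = k^4 + 2*k^3 + 13*k^2/16 + 3*k/32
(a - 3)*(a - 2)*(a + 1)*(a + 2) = a^4 - 2*a^3 - 7*a^2 + 8*a + 12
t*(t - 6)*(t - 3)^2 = t^4 - 12*t^3 + 45*t^2 - 54*t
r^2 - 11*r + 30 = (r - 6)*(r - 5)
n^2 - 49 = (n - 7)*(n + 7)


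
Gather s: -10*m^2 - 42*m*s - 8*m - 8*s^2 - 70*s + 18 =-10*m^2 - 8*m - 8*s^2 + s*(-42*m - 70) + 18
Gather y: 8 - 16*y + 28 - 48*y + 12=48 - 64*y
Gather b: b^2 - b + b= b^2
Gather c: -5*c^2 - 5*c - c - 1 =-5*c^2 - 6*c - 1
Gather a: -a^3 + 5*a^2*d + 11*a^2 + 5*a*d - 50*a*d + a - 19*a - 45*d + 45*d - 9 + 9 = -a^3 + a^2*(5*d + 11) + a*(-45*d - 18)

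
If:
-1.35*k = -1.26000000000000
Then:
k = 0.93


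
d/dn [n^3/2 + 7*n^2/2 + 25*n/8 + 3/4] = 3*n^2/2 + 7*n + 25/8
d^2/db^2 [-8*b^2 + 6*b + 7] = -16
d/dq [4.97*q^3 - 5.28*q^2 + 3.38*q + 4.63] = 14.91*q^2 - 10.56*q + 3.38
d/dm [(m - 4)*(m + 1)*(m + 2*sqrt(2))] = 3*m^2 - 6*m + 4*sqrt(2)*m - 6*sqrt(2) - 4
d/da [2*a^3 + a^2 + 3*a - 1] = 6*a^2 + 2*a + 3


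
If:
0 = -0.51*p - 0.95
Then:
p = -1.86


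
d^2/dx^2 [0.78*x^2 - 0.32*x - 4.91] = 1.56000000000000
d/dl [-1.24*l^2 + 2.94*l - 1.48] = 2.94 - 2.48*l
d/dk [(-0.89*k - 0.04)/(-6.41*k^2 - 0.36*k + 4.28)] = (5.7049*k^2 + 0.3204*k - (0.89*k + 0.04)*(12.82*k + 0.36) - 3.8092)/(6.41*k^2 + 0.36*k - 4.28)^2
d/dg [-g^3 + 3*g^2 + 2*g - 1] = -3*g^2 + 6*g + 2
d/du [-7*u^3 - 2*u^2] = u*(-21*u - 4)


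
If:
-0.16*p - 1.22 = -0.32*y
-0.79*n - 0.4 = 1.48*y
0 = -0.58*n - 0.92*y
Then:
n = 2.80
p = -11.15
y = -1.76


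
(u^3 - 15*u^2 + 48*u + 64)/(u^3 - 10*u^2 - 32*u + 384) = (u + 1)/(u + 6)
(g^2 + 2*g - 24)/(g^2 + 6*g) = (g - 4)/g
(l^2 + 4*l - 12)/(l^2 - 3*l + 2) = (l + 6)/(l - 1)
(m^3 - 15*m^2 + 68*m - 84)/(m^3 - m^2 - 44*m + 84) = (m - 7)/(m + 7)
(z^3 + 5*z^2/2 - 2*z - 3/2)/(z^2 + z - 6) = (2*z^2 - z - 1)/(2*(z - 2))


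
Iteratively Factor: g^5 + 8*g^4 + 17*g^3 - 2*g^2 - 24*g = (g + 3)*(g^4 + 5*g^3 + 2*g^2 - 8*g) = g*(g + 3)*(g^3 + 5*g^2 + 2*g - 8) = g*(g - 1)*(g + 3)*(g^2 + 6*g + 8) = g*(g - 1)*(g + 2)*(g + 3)*(g + 4)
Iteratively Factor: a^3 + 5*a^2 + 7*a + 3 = (a + 3)*(a^2 + 2*a + 1) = (a + 1)*(a + 3)*(a + 1)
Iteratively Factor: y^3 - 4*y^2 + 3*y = (y - 1)*(y^2 - 3*y) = (y - 3)*(y - 1)*(y)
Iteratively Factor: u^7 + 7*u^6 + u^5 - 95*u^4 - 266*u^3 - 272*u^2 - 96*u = (u + 1)*(u^6 + 6*u^5 - 5*u^4 - 90*u^3 - 176*u^2 - 96*u) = (u + 1)*(u + 2)*(u^5 + 4*u^4 - 13*u^3 - 64*u^2 - 48*u) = (u + 1)*(u + 2)*(u + 3)*(u^4 + u^3 - 16*u^2 - 16*u) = (u + 1)^2*(u + 2)*(u + 3)*(u^3 - 16*u) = u*(u + 1)^2*(u + 2)*(u + 3)*(u^2 - 16) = u*(u + 1)^2*(u + 2)*(u + 3)*(u + 4)*(u - 4)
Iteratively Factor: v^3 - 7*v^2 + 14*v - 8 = (v - 1)*(v^2 - 6*v + 8) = (v - 2)*(v - 1)*(v - 4)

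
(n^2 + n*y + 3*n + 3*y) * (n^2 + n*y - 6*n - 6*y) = n^4 + 2*n^3*y - 3*n^3 + n^2*y^2 - 6*n^2*y - 18*n^2 - 3*n*y^2 - 36*n*y - 18*y^2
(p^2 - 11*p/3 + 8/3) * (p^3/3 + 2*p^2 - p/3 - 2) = p^5/3 + 7*p^4/9 - 61*p^3/9 + 41*p^2/9 + 58*p/9 - 16/3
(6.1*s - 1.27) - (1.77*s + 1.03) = 4.33*s - 2.3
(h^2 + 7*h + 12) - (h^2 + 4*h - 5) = 3*h + 17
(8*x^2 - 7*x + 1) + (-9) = 8*x^2 - 7*x - 8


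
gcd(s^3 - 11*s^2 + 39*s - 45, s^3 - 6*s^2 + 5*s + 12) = s - 3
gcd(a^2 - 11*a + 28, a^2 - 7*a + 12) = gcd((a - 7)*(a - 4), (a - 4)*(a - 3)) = a - 4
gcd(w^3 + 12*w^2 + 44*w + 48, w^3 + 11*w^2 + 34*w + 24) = w^2 + 10*w + 24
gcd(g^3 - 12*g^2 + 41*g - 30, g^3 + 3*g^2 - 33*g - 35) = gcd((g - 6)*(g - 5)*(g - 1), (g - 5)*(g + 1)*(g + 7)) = g - 5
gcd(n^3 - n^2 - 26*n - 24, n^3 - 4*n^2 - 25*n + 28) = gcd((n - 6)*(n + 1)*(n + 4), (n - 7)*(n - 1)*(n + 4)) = n + 4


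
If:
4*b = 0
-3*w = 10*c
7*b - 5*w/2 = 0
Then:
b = 0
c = 0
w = 0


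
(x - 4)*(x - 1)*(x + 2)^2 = x^4 - x^3 - 12*x^2 - 4*x + 16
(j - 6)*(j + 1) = j^2 - 5*j - 6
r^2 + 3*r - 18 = (r - 3)*(r + 6)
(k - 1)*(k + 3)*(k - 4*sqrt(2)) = k^3 - 4*sqrt(2)*k^2 + 2*k^2 - 8*sqrt(2)*k - 3*k + 12*sqrt(2)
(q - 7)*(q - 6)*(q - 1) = q^3 - 14*q^2 + 55*q - 42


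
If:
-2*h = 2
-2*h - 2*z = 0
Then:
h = -1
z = 1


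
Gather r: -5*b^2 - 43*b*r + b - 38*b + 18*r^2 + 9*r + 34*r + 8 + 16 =-5*b^2 - 37*b + 18*r^2 + r*(43 - 43*b) + 24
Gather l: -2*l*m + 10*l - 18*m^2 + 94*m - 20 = l*(10 - 2*m) - 18*m^2 + 94*m - 20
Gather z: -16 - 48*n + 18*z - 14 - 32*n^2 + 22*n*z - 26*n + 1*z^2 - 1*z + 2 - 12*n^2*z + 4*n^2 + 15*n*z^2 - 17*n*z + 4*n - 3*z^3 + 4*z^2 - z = -28*n^2 - 70*n - 3*z^3 + z^2*(15*n + 5) + z*(-12*n^2 + 5*n + 16) - 28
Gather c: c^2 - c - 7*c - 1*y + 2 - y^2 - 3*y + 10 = c^2 - 8*c - y^2 - 4*y + 12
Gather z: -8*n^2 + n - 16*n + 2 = -8*n^2 - 15*n + 2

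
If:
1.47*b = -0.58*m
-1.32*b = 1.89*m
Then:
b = 0.00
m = 0.00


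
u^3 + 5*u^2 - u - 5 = (u - 1)*(u + 1)*(u + 5)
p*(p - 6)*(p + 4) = p^3 - 2*p^2 - 24*p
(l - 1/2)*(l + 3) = l^2 + 5*l/2 - 3/2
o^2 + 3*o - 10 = (o - 2)*(o + 5)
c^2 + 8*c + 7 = (c + 1)*(c + 7)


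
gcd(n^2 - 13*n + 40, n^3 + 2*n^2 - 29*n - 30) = n - 5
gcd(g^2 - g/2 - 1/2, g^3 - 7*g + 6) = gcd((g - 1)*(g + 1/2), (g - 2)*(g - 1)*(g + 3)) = g - 1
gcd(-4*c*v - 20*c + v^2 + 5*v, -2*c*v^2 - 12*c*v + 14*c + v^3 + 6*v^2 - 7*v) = 1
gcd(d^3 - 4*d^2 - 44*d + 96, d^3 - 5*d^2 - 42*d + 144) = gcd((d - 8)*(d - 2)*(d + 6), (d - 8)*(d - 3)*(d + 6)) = d^2 - 2*d - 48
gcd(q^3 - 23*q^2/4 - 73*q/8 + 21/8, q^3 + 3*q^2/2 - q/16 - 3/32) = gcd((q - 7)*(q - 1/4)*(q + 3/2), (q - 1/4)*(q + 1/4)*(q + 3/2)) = q^2 + 5*q/4 - 3/8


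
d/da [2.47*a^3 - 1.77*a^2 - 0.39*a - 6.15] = 7.41*a^2 - 3.54*a - 0.39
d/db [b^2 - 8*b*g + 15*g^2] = 2*b - 8*g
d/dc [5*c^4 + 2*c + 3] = 20*c^3 + 2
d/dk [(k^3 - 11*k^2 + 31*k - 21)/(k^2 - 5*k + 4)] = (k^2 - 8*k + 19)/(k^2 - 8*k + 16)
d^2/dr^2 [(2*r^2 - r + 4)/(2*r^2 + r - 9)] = 2*(-8*r^3 + 156*r^2 - 30*r + 229)/(8*r^6 + 12*r^5 - 102*r^4 - 107*r^3 + 459*r^2 + 243*r - 729)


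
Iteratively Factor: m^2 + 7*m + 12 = (m + 3)*(m + 4)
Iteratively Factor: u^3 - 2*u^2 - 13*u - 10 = (u + 2)*(u^2 - 4*u - 5) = (u - 5)*(u + 2)*(u + 1)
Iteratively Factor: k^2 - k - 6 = (k + 2)*(k - 3)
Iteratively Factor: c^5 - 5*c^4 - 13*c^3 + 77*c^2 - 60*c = (c - 5)*(c^4 - 13*c^2 + 12*c) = (c - 5)*(c + 4)*(c^3 - 4*c^2 + 3*c) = c*(c - 5)*(c + 4)*(c^2 - 4*c + 3) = c*(c - 5)*(c - 1)*(c + 4)*(c - 3)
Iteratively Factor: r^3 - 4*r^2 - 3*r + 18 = (r + 2)*(r^2 - 6*r + 9) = (r - 3)*(r + 2)*(r - 3)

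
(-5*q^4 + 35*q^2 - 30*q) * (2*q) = -10*q^5 + 70*q^3 - 60*q^2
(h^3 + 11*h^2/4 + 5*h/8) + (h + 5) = h^3 + 11*h^2/4 + 13*h/8 + 5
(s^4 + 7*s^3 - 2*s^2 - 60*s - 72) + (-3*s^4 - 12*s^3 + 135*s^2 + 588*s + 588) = -2*s^4 - 5*s^3 + 133*s^2 + 528*s + 516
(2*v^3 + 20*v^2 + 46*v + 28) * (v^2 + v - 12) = 2*v^5 + 22*v^4 + 42*v^3 - 166*v^2 - 524*v - 336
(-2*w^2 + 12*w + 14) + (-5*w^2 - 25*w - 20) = -7*w^2 - 13*w - 6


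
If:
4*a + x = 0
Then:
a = -x/4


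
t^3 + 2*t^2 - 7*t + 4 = (t - 1)^2*(t + 4)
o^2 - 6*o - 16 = (o - 8)*(o + 2)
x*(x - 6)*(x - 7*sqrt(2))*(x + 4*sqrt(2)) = x^4 - 6*x^3 - 3*sqrt(2)*x^3 - 56*x^2 + 18*sqrt(2)*x^2 + 336*x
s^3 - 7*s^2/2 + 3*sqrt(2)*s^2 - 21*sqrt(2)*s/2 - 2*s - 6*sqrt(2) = (s - 4)*(s + 1/2)*(s + 3*sqrt(2))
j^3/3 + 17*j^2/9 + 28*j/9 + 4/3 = (j/3 + 1)*(j + 2/3)*(j + 2)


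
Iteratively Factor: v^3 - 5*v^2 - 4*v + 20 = (v + 2)*(v^2 - 7*v + 10) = (v - 5)*(v + 2)*(v - 2)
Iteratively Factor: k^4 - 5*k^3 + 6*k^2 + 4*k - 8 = (k + 1)*(k^3 - 6*k^2 + 12*k - 8) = (k - 2)*(k + 1)*(k^2 - 4*k + 4) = (k - 2)^2*(k + 1)*(k - 2)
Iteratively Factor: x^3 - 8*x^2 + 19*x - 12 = (x - 1)*(x^2 - 7*x + 12) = (x - 3)*(x - 1)*(x - 4)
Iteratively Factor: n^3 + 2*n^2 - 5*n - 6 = (n + 3)*(n^2 - n - 2) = (n + 1)*(n + 3)*(n - 2)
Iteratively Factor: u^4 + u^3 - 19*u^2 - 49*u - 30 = (u - 5)*(u^3 + 6*u^2 + 11*u + 6) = (u - 5)*(u + 2)*(u^2 + 4*u + 3) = (u - 5)*(u + 1)*(u + 2)*(u + 3)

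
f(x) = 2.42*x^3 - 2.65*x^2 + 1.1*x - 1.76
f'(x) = 7.26*x^2 - 5.3*x + 1.1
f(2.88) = 37.24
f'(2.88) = 46.05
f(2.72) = 30.33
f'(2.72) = 40.40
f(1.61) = 3.24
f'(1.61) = 11.39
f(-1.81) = -26.78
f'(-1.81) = 34.48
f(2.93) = 39.59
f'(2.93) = 47.90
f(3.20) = 53.92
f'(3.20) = 58.48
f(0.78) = -1.37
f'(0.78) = 1.38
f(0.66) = -1.49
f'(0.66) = 0.76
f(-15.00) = -8782.01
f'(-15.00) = 1714.10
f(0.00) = -1.76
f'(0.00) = 1.10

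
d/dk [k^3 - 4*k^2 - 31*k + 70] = 3*k^2 - 8*k - 31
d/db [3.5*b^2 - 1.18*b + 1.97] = 7.0*b - 1.18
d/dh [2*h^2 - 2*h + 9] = 4*h - 2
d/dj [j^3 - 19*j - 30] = 3*j^2 - 19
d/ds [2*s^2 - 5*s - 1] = 4*s - 5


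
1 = 1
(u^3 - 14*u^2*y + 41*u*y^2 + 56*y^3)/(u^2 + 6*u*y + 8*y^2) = (u^3 - 14*u^2*y + 41*u*y^2 + 56*y^3)/(u^2 + 6*u*y + 8*y^2)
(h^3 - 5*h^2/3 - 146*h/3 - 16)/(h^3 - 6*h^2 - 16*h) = (h^2 + 19*h/3 + 2)/(h*(h + 2))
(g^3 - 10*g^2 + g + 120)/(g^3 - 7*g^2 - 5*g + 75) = (g - 8)/(g - 5)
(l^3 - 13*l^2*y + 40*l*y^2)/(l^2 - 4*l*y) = (l^2 - 13*l*y + 40*y^2)/(l - 4*y)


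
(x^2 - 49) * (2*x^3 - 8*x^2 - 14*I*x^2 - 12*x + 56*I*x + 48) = 2*x^5 - 8*x^4 - 14*I*x^4 - 110*x^3 + 56*I*x^3 + 440*x^2 + 686*I*x^2 + 588*x - 2744*I*x - 2352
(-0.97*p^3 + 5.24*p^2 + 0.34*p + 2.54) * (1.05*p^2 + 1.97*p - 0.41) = -1.0185*p^5 + 3.5911*p^4 + 11.0775*p^3 + 1.1884*p^2 + 4.8644*p - 1.0414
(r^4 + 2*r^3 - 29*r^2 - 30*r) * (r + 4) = r^5 + 6*r^4 - 21*r^3 - 146*r^2 - 120*r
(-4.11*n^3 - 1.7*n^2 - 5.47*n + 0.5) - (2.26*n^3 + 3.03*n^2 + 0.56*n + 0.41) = -6.37*n^3 - 4.73*n^2 - 6.03*n + 0.09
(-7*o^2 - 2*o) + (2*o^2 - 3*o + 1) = -5*o^2 - 5*o + 1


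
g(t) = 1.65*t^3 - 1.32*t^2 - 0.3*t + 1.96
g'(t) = 4.95*t^2 - 2.64*t - 0.3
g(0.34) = 1.77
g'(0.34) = -0.63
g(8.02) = 765.80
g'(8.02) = 296.91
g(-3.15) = -61.76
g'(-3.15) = 57.13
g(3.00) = 33.73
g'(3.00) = 36.33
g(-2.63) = -36.40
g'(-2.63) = 40.88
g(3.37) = 49.11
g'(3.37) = 47.02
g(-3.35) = -73.88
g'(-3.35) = 64.10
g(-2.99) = -53.05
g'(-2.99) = 51.85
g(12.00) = 2659.48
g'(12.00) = 680.82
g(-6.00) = -400.16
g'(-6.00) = 193.74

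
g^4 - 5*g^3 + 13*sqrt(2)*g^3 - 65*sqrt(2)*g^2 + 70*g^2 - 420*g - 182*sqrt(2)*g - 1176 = (g - 7)*(g + 2)*(g + 6*sqrt(2))*(g + 7*sqrt(2))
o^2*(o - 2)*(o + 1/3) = o^4 - 5*o^3/3 - 2*o^2/3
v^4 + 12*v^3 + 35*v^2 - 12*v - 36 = (v - 1)*(v + 1)*(v + 6)^2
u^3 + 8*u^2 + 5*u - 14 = (u - 1)*(u + 2)*(u + 7)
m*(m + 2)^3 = m^4 + 6*m^3 + 12*m^2 + 8*m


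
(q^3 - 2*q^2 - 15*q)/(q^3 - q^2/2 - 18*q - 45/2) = 2*q/(2*q + 3)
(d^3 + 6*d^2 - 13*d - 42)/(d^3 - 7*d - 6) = (d + 7)/(d + 1)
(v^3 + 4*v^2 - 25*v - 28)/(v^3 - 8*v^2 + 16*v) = (v^2 + 8*v + 7)/(v*(v - 4))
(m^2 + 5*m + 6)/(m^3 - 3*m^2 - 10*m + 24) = (m + 2)/(m^2 - 6*m + 8)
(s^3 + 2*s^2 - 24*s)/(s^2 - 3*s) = (s^2 + 2*s - 24)/(s - 3)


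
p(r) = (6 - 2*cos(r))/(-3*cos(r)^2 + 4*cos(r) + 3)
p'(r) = (6 - 2*cos(r))*(-6*sin(r)*cos(r) + 4*sin(r))/(-3*cos(r)^2 + 4*cos(r) + 3)^2 + 2*sin(r)/(-3*cos(r)^2 + 4*cos(r) + 3) = 6*(cos(r)^2 - 6*cos(r) + 5)*sin(r)/(3*sin(r)^2 + 4*cos(r))^2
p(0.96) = 1.13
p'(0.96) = 0.50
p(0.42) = 1.01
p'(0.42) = 0.05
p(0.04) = 1.00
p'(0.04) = 0.00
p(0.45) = 1.01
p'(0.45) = 0.06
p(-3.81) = -3.81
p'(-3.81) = 9.72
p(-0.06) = 1.00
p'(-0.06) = -0.00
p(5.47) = 1.07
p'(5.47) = -0.31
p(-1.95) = 6.08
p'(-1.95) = -33.40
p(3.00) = -2.05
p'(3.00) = 0.66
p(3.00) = -2.05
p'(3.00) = 0.66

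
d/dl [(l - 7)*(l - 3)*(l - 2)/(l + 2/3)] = 6*(3*l^3 - 15*l^2 - 24*l + 104)/(9*l^2 + 12*l + 4)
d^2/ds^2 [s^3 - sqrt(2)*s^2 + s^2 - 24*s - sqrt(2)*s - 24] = 6*s - 2*sqrt(2) + 2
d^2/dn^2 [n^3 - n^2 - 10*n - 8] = 6*n - 2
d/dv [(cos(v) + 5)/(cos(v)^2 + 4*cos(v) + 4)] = (cos(v) + 8)*sin(v)/(cos(v) + 2)^3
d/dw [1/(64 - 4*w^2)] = w/(2*(w^2 - 16)^2)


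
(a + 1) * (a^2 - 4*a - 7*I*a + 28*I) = a^3 - 3*a^2 - 7*I*a^2 - 4*a + 21*I*a + 28*I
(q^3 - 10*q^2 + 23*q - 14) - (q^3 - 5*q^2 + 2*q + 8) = -5*q^2 + 21*q - 22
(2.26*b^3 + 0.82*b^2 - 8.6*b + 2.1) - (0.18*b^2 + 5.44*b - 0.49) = 2.26*b^3 + 0.64*b^2 - 14.04*b + 2.59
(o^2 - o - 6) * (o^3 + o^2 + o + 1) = o^5 - 6*o^3 - 6*o^2 - 7*o - 6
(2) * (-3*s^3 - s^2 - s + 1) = -6*s^3 - 2*s^2 - 2*s + 2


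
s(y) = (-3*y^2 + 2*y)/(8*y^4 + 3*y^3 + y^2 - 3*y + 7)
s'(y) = (2 - 6*y)/(8*y^4 + 3*y^3 + y^2 - 3*y + 7) + (-3*y^2 + 2*y)*(-32*y^3 - 9*y^2 - 2*y + 3)/(8*y^4 + 3*y^3 + y^2 - 3*y + 7)^2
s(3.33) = -0.02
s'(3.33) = 0.01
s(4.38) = -0.02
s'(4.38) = 0.01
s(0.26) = 0.05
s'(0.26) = 0.08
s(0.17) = 0.04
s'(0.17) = 0.16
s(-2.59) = -0.08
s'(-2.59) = -0.06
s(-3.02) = -0.05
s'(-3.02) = -0.04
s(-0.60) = -0.24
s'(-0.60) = 0.39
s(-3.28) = -0.05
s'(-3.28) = -0.03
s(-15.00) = 0.00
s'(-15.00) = 0.00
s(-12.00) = 0.00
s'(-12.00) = 0.00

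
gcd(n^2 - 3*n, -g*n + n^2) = n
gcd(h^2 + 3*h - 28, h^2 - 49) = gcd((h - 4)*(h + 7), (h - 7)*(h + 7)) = h + 7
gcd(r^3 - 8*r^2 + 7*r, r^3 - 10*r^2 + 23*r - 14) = r^2 - 8*r + 7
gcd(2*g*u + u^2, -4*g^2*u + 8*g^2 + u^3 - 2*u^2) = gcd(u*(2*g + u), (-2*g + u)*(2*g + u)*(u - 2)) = 2*g + u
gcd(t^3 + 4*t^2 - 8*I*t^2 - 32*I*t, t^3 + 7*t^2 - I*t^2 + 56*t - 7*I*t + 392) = t - 8*I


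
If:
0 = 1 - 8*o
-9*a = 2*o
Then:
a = -1/36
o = 1/8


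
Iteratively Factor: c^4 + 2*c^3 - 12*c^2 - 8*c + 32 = (c - 2)*(c^3 + 4*c^2 - 4*c - 16) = (c - 2)^2*(c^2 + 6*c + 8) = (c - 2)^2*(c + 4)*(c + 2)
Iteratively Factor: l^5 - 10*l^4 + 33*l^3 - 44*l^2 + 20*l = (l - 2)*(l^4 - 8*l^3 + 17*l^2 - 10*l) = (l - 2)*(l - 1)*(l^3 - 7*l^2 + 10*l) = l*(l - 2)*(l - 1)*(l^2 - 7*l + 10) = l*(l - 2)^2*(l - 1)*(l - 5)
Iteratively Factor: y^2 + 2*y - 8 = (y + 4)*(y - 2)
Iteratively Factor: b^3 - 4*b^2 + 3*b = (b - 3)*(b^2 - b) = (b - 3)*(b - 1)*(b)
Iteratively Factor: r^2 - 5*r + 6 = (r - 3)*(r - 2)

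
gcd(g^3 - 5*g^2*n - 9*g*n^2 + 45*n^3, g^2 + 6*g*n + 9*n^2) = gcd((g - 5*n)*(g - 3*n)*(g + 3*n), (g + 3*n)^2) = g + 3*n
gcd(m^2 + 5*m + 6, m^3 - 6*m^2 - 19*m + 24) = m + 3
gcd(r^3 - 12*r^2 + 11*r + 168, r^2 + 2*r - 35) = 1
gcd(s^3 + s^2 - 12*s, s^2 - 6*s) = s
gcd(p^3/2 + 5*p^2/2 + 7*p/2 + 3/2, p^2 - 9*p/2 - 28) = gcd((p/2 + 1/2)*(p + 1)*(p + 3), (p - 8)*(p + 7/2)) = 1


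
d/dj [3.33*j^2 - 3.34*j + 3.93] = 6.66*j - 3.34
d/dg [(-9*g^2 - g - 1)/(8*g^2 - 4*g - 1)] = (44*g^2 + 34*g - 3)/(64*g^4 - 64*g^3 + 8*g + 1)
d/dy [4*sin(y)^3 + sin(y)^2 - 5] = 2*(6*sin(y) + 1)*sin(y)*cos(y)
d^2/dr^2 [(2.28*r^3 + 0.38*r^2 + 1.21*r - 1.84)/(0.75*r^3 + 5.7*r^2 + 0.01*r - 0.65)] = (-19.0665*r^6 + 3.98115000000007*r^5 + 31.9374*r^4 - 27.802914*r^3 - 343.33542*r^2 + 26.66682*r - 13.297938)/(0.421875*r^9 + 9.61875*r^8 + 73.119375*r^7 + 184.352625*r^6 - 15.697575*r^5 - 63.38304*r^4 + 0.728326*r^3 + 7.224555*r^2 + 0.012675*r - 0.274625)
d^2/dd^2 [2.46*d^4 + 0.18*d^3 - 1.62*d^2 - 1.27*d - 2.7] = 29.52*d^2 + 1.08*d - 3.24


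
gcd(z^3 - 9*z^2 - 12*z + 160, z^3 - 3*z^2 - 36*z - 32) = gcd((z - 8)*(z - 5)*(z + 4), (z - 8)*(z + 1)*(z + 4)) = z^2 - 4*z - 32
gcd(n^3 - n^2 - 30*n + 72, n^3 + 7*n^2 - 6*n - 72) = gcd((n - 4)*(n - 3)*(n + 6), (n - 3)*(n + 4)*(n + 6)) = n^2 + 3*n - 18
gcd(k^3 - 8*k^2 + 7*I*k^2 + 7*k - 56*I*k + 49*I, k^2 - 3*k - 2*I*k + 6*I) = 1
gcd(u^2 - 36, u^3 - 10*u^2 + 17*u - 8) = 1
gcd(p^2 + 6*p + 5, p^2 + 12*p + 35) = p + 5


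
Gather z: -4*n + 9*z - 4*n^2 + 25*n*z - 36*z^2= -4*n^2 - 4*n - 36*z^2 + z*(25*n + 9)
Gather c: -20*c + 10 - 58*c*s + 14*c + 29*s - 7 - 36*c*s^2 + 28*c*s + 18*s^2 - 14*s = c*(-36*s^2 - 30*s - 6) + 18*s^2 + 15*s + 3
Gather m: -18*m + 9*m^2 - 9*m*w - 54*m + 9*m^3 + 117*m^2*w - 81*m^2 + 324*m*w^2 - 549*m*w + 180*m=9*m^3 + m^2*(117*w - 72) + m*(324*w^2 - 558*w + 108)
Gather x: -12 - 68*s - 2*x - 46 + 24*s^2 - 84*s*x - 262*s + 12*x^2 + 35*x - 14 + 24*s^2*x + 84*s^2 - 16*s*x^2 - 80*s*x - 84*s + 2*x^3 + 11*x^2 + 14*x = 108*s^2 - 414*s + 2*x^3 + x^2*(23 - 16*s) + x*(24*s^2 - 164*s + 47) - 72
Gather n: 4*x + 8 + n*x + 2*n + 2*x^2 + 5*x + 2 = n*(x + 2) + 2*x^2 + 9*x + 10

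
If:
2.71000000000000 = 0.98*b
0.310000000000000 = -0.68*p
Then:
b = 2.77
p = -0.46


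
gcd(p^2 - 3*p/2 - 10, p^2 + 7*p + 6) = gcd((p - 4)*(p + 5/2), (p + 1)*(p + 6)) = 1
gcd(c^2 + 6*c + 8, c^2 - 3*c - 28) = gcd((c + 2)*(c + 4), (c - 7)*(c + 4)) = c + 4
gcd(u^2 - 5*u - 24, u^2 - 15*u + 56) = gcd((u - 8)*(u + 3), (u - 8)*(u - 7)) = u - 8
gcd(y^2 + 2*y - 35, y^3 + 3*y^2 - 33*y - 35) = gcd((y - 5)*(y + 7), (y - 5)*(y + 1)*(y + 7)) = y^2 + 2*y - 35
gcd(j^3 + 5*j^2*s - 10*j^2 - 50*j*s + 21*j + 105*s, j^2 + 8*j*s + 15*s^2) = j + 5*s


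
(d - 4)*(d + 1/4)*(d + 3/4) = d^3 - 3*d^2 - 61*d/16 - 3/4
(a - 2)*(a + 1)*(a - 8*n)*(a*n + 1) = a^4*n - 8*a^3*n^2 - a^3*n + a^3 + 8*a^2*n^2 - 10*a^2*n - a^2 + 16*a*n^2 + 8*a*n - 2*a + 16*n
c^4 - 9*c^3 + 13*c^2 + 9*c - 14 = (c - 7)*(c - 2)*(c - 1)*(c + 1)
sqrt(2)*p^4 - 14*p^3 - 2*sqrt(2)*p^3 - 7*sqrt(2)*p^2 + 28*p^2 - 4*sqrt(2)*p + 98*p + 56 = (p - 4)*(p + 1)*(p - 7*sqrt(2))*(sqrt(2)*p + sqrt(2))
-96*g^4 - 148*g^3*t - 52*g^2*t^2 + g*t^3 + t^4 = (-8*g + t)*(g + t)*(2*g + t)*(6*g + t)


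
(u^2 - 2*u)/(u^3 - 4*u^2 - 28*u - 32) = u*(2 - u)/(-u^3 + 4*u^2 + 28*u + 32)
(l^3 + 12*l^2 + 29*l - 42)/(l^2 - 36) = (l^2 + 6*l - 7)/(l - 6)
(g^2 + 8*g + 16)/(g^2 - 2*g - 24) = (g + 4)/(g - 6)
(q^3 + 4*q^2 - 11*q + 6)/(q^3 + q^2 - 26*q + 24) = (q - 1)/(q - 4)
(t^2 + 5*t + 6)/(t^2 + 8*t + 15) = (t + 2)/(t + 5)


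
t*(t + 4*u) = t^2 + 4*t*u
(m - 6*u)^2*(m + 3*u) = m^3 - 9*m^2*u + 108*u^3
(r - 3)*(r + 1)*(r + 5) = r^3 + 3*r^2 - 13*r - 15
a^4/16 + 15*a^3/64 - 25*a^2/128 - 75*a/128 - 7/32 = (a/4 + 1/4)*(a/4 + 1)*(a - 7/4)*(a + 1/2)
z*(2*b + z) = 2*b*z + z^2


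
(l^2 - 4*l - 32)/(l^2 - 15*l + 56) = (l + 4)/(l - 7)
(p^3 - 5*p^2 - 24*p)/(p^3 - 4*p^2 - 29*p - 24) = p/(p + 1)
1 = 1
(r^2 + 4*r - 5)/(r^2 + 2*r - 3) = (r + 5)/(r + 3)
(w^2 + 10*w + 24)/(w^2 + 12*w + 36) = (w + 4)/(w + 6)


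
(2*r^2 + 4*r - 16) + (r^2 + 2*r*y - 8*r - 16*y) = 3*r^2 + 2*r*y - 4*r - 16*y - 16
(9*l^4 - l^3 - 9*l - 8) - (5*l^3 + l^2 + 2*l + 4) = 9*l^4 - 6*l^3 - l^2 - 11*l - 12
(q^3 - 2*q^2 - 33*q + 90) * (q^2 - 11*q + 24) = q^5 - 13*q^4 + 13*q^3 + 405*q^2 - 1782*q + 2160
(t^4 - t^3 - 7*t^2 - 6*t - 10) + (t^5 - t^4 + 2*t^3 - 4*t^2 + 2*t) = t^5 + t^3 - 11*t^2 - 4*t - 10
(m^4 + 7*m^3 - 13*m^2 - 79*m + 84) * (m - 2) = m^5 + 5*m^4 - 27*m^3 - 53*m^2 + 242*m - 168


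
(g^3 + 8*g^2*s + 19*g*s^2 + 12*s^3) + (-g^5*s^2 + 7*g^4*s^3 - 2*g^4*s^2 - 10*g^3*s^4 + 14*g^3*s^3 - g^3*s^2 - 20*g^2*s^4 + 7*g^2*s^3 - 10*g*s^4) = -g^5*s^2 + 7*g^4*s^3 - 2*g^4*s^2 - 10*g^3*s^4 + 14*g^3*s^3 - g^3*s^2 + g^3 - 20*g^2*s^4 + 7*g^2*s^3 + 8*g^2*s - 10*g*s^4 + 19*g*s^2 + 12*s^3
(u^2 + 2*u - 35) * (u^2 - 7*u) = u^4 - 5*u^3 - 49*u^2 + 245*u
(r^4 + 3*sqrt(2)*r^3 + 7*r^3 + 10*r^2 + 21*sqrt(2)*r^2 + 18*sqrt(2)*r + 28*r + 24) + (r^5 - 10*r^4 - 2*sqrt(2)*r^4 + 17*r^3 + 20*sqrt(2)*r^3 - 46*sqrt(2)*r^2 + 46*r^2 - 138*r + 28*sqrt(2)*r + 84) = r^5 - 9*r^4 - 2*sqrt(2)*r^4 + 24*r^3 + 23*sqrt(2)*r^3 - 25*sqrt(2)*r^2 + 56*r^2 - 110*r + 46*sqrt(2)*r + 108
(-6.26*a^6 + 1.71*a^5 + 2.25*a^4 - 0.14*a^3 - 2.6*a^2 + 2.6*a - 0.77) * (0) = 0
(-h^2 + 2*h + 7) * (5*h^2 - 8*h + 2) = -5*h^4 + 18*h^3 + 17*h^2 - 52*h + 14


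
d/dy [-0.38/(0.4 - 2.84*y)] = -1.0792/(2.84*y - 0.4)^2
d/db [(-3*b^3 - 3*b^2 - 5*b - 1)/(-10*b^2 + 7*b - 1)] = 2*(15*b^4 - 21*b^3 - 31*b^2 - 7*b + 6)/(100*b^4 - 140*b^3 + 69*b^2 - 14*b + 1)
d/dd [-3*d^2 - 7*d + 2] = -6*d - 7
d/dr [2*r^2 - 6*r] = 4*r - 6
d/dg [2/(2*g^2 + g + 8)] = 2*(-4*g - 1)/(2*g^2 + g + 8)^2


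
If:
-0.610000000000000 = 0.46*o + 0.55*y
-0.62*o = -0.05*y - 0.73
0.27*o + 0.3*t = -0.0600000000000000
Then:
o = 1.02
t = -1.12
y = -1.96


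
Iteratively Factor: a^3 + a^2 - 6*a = (a + 3)*(a^2 - 2*a) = (a - 2)*(a + 3)*(a)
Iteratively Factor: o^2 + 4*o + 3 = (o + 1)*(o + 3)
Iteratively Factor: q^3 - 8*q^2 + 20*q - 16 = (q - 2)*(q^2 - 6*q + 8) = (q - 2)^2*(q - 4)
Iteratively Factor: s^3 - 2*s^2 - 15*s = (s)*(s^2 - 2*s - 15) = s*(s - 5)*(s + 3)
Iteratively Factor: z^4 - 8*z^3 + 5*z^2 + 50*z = (z - 5)*(z^3 - 3*z^2 - 10*z) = (z - 5)*(z + 2)*(z^2 - 5*z) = (z - 5)^2*(z + 2)*(z)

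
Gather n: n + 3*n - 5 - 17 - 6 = 4*n - 28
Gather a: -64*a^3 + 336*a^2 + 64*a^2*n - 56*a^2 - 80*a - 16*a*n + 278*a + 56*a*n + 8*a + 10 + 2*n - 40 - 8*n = -64*a^3 + a^2*(64*n + 280) + a*(40*n + 206) - 6*n - 30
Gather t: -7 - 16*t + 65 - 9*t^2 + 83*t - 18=-9*t^2 + 67*t + 40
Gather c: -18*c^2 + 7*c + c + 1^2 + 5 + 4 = -18*c^2 + 8*c + 10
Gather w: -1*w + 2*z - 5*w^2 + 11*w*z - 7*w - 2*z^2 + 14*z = -5*w^2 + w*(11*z - 8) - 2*z^2 + 16*z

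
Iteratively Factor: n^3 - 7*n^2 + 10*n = (n - 2)*(n^2 - 5*n) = (n - 5)*(n - 2)*(n)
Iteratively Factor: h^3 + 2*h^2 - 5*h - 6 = (h + 1)*(h^2 + h - 6) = (h - 2)*(h + 1)*(h + 3)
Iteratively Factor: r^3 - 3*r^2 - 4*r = (r + 1)*(r^2 - 4*r) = (r - 4)*(r + 1)*(r)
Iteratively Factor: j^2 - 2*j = (j - 2)*(j)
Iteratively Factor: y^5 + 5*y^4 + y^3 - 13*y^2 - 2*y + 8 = (y + 4)*(y^4 + y^3 - 3*y^2 - y + 2) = (y + 1)*(y + 4)*(y^3 - 3*y + 2) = (y - 1)*(y + 1)*(y + 4)*(y^2 + y - 2) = (y - 1)^2*(y + 1)*(y + 4)*(y + 2)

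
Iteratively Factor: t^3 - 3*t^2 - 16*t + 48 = (t - 4)*(t^2 + t - 12) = (t - 4)*(t - 3)*(t + 4)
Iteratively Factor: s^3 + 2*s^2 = (s)*(s^2 + 2*s) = s*(s + 2)*(s)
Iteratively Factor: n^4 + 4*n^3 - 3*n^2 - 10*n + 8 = (n + 2)*(n^3 + 2*n^2 - 7*n + 4) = (n - 1)*(n + 2)*(n^2 + 3*n - 4) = (n - 1)*(n + 2)*(n + 4)*(n - 1)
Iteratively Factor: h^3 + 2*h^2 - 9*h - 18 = (h + 3)*(h^2 - h - 6) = (h - 3)*(h + 3)*(h + 2)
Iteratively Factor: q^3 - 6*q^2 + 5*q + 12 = (q - 3)*(q^2 - 3*q - 4) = (q - 4)*(q - 3)*(q + 1)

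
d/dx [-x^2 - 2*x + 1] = -2*x - 2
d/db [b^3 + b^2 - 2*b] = 3*b^2 + 2*b - 2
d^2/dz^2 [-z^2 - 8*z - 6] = -2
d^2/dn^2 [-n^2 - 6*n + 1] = -2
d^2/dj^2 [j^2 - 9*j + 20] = 2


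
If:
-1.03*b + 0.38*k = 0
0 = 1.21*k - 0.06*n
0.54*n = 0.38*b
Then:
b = 0.00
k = 0.00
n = 0.00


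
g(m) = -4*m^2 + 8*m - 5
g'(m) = 8 - 8*m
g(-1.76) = -31.47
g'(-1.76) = 22.08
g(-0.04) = -5.33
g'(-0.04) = 8.32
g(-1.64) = -28.88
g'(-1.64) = 21.12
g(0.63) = -1.55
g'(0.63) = 2.96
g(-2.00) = -37.00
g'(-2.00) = 24.00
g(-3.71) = -89.74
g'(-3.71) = 37.68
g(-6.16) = -206.06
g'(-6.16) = 57.28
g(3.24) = -21.07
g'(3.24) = -17.92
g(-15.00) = -1025.00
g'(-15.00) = 128.00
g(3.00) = -17.00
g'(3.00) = -16.00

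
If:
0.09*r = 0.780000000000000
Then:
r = 8.67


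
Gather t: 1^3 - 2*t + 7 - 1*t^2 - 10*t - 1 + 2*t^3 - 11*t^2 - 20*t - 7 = 2*t^3 - 12*t^2 - 32*t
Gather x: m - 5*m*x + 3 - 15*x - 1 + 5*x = m + x*(-5*m - 10) + 2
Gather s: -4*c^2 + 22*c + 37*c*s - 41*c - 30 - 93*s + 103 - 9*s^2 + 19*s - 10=-4*c^2 - 19*c - 9*s^2 + s*(37*c - 74) + 63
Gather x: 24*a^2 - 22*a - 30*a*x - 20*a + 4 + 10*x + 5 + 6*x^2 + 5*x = 24*a^2 - 42*a + 6*x^2 + x*(15 - 30*a) + 9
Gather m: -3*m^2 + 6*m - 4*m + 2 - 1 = -3*m^2 + 2*m + 1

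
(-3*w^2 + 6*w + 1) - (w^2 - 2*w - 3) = -4*w^2 + 8*w + 4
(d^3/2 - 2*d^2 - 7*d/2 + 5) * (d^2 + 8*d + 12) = d^5/2 + 2*d^4 - 27*d^3/2 - 47*d^2 - 2*d + 60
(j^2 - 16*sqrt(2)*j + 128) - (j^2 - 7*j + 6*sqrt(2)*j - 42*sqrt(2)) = -22*sqrt(2)*j + 7*j + 42*sqrt(2) + 128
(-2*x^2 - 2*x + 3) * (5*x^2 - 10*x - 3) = -10*x^4 + 10*x^3 + 41*x^2 - 24*x - 9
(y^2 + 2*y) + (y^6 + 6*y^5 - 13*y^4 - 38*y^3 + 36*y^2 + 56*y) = y^6 + 6*y^5 - 13*y^4 - 38*y^3 + 37*y^2 + 58*y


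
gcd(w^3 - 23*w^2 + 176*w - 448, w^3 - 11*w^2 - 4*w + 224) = w^2 - 15*w + 56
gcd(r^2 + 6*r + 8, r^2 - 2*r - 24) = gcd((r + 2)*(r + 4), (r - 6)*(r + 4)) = r + 4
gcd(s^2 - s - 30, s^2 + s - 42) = s - 6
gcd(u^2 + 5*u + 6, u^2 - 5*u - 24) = u + 3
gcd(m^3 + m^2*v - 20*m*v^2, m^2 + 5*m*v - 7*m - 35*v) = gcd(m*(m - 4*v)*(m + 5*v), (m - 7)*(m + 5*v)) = m + 5*v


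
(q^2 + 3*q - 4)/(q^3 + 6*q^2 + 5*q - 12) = 1/(q + 3)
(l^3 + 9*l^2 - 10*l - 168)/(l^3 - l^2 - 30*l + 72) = (l + 7)/(l - 3)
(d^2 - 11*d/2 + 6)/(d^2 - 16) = (d - 3/2)/(d + 4)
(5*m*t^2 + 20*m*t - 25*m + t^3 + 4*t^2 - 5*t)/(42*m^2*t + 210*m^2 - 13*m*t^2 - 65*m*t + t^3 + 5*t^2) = (5*m*t - 5*m + t^2 - t)/(42*m^2 - 13*m*t + t^2)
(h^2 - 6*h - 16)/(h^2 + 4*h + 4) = (h - 8)/(h + 2)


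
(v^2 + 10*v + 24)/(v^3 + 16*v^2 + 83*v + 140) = (v + 6)/(v^2 + 12*v + 35)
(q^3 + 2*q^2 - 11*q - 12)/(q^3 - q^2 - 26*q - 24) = (q - 3)/(q - 6)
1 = 1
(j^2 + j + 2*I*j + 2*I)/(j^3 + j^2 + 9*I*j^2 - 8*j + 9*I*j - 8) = (j + 2*I)/(j^2 + 9*I*j - 8)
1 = 1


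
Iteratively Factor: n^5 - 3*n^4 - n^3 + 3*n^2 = (n)*(n^4 - 3*n^3 - n^2 + 3*n) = n*(n - 1)*(n^3 - 2*n^2 - 3*n) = n*(n - 1)*(n + 1)*(n^2 - 3*n) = n^2*(n - 1)*(n + 1)*(n - 3)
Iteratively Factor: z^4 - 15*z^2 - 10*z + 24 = (z - 4)*(z^3 + 4*z^2 + z - 6) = (z - 4)*(z + 2)*(z^2 + 2*z - 3) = (z - 4)*(z - 1)*(z + 2)*(z + 3)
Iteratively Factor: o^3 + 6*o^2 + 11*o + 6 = (o + 2)*(o^2 + 4*o + 3) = (o + 1)*(o + 2)*(o + 3)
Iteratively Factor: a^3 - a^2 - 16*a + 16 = (a - 1)*(a^2 - 16) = (a - 4)*(a - 1)*(a + 4)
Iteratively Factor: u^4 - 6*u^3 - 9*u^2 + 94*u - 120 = (u - 3)*(u^3 - 3*u^2 - 18*u + 40) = (u - 3)*(u - 2)*(u^2 - u - 20) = (u - 5)*(u - 3)*(u - 2)*(u + 4)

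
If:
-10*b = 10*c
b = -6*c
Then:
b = 0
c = 0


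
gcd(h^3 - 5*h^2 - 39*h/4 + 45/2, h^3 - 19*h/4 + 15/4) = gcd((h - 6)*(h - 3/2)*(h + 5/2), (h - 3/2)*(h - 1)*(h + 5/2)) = h^2 + h - 15/4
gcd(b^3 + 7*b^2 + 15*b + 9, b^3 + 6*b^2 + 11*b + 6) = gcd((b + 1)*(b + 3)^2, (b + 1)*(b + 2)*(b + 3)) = b^2 + 4*b + 3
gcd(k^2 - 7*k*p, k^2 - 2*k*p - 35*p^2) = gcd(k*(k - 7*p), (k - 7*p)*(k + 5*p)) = -k + 7*p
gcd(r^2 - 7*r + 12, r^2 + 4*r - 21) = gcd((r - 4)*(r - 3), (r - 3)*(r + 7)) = r - 3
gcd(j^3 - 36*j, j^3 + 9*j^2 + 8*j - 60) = j + 6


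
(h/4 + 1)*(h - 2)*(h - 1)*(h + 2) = h^4/4 + 3*h^3/4 - 2*h^2 - 3*h + 4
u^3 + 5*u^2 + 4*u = u*(u + 1)*(u + 4)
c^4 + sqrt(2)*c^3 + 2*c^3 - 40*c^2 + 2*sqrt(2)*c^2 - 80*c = c*(c + 2)*(c - 4*sqrt(2))*(c + 5*sqrt(2))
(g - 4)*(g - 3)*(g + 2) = g^3 - 5*g^2 - 2*g + 24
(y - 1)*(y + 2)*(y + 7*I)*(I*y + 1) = I*y^4 - 6*y^3 + I*y^3 - 6*y^2 + 5*I*y^2 + 12*y + 7*I*y - 14*I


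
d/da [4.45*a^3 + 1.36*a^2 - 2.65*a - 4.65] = 13.35*a^2 + 2.72*a - 2.65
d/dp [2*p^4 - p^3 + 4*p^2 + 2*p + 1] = 8*p^3 - 3*p^2 + 8*p + 2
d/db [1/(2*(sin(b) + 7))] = -cos(b)/(2*(sin(b) + 7)^2)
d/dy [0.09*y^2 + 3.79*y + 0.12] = 0.18*y + 3.79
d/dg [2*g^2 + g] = 4*g + 1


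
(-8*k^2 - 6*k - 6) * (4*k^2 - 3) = -32*k^4 - 24*k^3 + 18*k + 18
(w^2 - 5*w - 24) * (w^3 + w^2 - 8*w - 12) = w^5 - 4*w^4 - 37*w^3 + 4*w^2 + 252*w + 288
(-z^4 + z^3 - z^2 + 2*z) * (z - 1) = -z^5 + 2*z^4 - 2*z^3 + 3*z^2 - 2*z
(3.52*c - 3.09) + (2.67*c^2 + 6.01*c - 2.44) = 2.67*c^2 + 9.53*c - 5.53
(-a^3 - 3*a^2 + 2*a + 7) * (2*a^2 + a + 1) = -2*a^5 - 7*a^4 + 13*a^2 + 9*a + 7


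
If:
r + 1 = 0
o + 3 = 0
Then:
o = -3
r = -1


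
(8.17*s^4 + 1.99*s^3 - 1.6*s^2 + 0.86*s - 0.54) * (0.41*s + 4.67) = 3.3497*s^5 + 38.9698*s^4 + 8.6373*s^3 - 7.1194*s^2 + 3.7948*s - 2.5218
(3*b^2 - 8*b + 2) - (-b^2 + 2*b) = 4*b^2 - 10*b + 2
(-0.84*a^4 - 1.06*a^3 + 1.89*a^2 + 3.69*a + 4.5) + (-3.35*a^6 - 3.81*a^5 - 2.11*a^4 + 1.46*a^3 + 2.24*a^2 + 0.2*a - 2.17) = -3.35*a^6 - 3.81*a^5 - 2.95*a^4 + 0.4*a^3 + 4.13*a^2 + 3.89*a + 2.33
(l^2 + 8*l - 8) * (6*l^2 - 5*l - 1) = 6*l^4 + 43*l^3 - 89*l^2 + 32*l + 8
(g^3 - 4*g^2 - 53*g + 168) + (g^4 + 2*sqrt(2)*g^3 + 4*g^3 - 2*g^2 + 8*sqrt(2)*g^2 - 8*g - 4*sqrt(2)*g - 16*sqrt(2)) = g^4 + 2*sqrt(2)*g^3 + 5*g^3 - 6*g^2 + 8*sqrt(2)*g^2 - 61*g - 4*sqrt(2)*g - 16*sqrt(2) + 168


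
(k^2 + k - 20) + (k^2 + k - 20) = 2*k^2 + 2*k - 40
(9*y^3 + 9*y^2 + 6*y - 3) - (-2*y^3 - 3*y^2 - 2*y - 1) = 11*y^3 + 12*y^2 + 8*y - 2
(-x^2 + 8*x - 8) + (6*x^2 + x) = 5*x^2 + 9*x - 8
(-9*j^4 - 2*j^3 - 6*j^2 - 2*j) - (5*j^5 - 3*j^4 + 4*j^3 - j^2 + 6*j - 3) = -5*j^5 - 6*j^4 - 6*j^3 - 5*j^2 - 8*j + 3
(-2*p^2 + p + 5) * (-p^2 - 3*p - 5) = 2*p^4 + 5*p^3 + 2*p^2 - 20*p - 25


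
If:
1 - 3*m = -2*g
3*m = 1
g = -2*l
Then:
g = 0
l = 0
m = 1/3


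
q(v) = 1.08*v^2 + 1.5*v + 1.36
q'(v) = 2.16*v + 1.5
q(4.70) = 32.27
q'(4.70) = 11.65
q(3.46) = 19.48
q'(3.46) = 8.97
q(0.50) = 2.38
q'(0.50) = 2.58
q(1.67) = 6.88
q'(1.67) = 5.11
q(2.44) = 11.45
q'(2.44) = 6.77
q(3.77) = 22.36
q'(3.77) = 9.64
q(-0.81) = 0.85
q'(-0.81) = -0.25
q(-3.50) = 9.34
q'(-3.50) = -6.06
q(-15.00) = 221.86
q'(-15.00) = -30.90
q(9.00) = 102.34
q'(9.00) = 20.94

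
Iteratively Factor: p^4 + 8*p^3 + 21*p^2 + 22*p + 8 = (p + 1)*(p^3 + 7*p^2 + 14*p + 8) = (p + 1)*(p + 4)*(p^2 + 3*p + 2) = (p + 1)^2*(p + 4)*(p + 2)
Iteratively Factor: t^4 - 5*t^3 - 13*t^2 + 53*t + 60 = (t - 4)*(t^3 - t^2 - 17*t - 15) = (t - 4)*(t + 3)*(t^2 - 4*t - 5) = (t - 4)*(t + 1)*(t + 3)*(t - 5)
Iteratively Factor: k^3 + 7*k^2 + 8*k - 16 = (k - 1)*(k^2 + 8*k + 16) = (k - 1)*(k + 4)*(k + 4)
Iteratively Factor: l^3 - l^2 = (l - 1)*(l^2) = l*(l - 1)*(l)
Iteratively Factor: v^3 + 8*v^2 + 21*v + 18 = (v + 3)*(v^2 + 5*v + 6) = (v + 2)*(v + 3)*(v + 3)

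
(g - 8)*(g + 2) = g^2 - 6*g - 16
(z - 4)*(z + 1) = z^2 - 3*z - 4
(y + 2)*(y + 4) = y^2 + 6*y + 8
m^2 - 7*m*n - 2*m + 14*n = (m - 2)*(m - 7*n)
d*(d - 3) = d^2 - 3*d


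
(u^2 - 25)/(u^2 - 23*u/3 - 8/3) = 3*(25 - u^2)/(-3*u^2 + 23*u + 8)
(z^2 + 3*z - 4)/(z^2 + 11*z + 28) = (z - 1)/(z + 7)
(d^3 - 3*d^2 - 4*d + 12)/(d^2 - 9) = (d^2 - 4)/(d + 3)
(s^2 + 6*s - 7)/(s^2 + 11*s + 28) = (s - 1)/(s + 4)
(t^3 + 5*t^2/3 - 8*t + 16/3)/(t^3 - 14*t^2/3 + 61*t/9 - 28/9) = 3*(t + 4)/(3*t - 7)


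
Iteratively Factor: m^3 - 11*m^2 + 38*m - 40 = (m - 4)*(m^2 - 7*m + 10) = (m - 4)*(m - 2)*(m - 5)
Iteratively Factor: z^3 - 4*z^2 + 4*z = (z - 2)*(z^2 - 2*z) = (z - 2)^2*(z)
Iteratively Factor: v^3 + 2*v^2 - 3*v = (v)*(v^2 + 2*v - 3) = v*(v + 3)*(v - 1)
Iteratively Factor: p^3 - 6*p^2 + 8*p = (p)*(p^2 - 6*p + 8) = p*(p - 2)*(p - 4)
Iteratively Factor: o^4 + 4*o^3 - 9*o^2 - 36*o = (o - 3)*(o^3 + 7*o^2 + 12*o) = (o - 3)*(o + 3)*(o^2 + 4*o) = o*(o - 3)*(o + 3)*(o + 4)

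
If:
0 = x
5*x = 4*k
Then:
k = 0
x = 0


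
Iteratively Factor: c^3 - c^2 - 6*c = (c)*(c^2 - c - 6) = c*(c + 2)*(c - 3)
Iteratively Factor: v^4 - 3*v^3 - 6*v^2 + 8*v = (v)*(v^3 - 3*v^2 - 6*v + 8) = v*(v - 4)*(v^2 + v - 2) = v*(v - 4)*(v + 2)*(v - 1)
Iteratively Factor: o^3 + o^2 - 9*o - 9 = (o - 3)*(o^2 + 4*o + 3) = (o - 3)*(o + 3)*(o + 1)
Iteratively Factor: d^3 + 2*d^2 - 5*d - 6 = (d + 3)*(d^2 - d - 2) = (d - 2)*(d + 3)*(d + 1)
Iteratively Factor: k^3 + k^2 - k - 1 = (k + 1)*(k^2 - 1) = (k - 1)*(k + 1)*(k + 1)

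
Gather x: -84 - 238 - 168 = -490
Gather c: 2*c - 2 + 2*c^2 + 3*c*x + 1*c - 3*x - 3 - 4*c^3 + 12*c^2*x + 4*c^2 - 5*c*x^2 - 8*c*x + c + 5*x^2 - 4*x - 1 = -4*c^3 + c^2*(12*x + 6) + c*(-5*x^2 - 5*x + 4) + 5*x^2 - 7*x - 6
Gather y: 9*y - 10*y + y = 0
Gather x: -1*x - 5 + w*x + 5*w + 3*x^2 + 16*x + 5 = 5*w + 3*x^2 + x*(w + 15)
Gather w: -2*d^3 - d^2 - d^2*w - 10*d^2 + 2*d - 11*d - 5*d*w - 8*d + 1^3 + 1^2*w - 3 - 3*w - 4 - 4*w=-2*d^3 - 11*d^2 - 17*d + w*(-d^2 - 5*d - 6) - 6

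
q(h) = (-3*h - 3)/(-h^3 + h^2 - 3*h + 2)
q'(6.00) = -0.04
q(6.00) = 0.11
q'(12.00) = 0.00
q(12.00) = 0.02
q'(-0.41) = -1.50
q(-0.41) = -0.51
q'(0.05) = -4.29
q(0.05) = -1.70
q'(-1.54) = -0.10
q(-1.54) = 0.13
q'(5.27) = -0.06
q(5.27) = 0.14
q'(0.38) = -15.43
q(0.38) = -4.36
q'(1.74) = -1.82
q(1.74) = 1.51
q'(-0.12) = -2.80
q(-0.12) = -1.11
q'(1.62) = -2.31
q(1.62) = 1.75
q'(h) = (-3*h - 3)*(3*h^2 - 2*h + 3)/(-h^3 + h^2 - 3*h + 2)^2 - 3/(-h^3 + h^2 - 3*h + 2) = 3*(h^3 - h^2 + 3*h - (h + 1)*(3*h^2 - 2*h + 3) - 2)/(h^3 - h^2 + 3*h - 2)^2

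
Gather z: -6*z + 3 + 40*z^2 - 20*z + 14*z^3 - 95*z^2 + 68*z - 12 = 14*z^3 - 55*z^2 + 42*z - 9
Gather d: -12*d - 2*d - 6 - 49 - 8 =-14*d - 63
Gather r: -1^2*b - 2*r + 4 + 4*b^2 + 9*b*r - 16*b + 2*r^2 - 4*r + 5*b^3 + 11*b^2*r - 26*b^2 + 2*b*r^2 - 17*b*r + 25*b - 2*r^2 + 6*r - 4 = 5*b^3 - 22*b^2 + 2*b*r^2 + 8*b + r*(11*b^2 - 8*b)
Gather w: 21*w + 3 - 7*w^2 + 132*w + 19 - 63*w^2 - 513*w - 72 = -70*w^2 - 360*w - 50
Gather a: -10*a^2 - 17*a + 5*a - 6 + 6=-10*a^2 - 12*a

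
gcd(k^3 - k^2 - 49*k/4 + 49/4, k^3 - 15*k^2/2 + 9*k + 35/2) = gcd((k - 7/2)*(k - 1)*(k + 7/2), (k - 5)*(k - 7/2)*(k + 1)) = k - 7/2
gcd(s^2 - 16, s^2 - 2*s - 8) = s - 4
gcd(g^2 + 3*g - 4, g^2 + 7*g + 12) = g + 4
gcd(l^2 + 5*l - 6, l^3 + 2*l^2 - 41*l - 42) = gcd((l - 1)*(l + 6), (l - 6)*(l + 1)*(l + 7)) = 1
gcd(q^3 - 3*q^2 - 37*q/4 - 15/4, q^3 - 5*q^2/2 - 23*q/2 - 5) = q^2 - 9*q/2 - 5/2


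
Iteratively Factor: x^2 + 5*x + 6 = (x + 3)*(x + 2)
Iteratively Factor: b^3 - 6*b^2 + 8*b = (b)*(b^2 - 6*b + 8) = b*(b - 4)*(b - 2)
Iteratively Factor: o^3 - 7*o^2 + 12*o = (o - 3)*(o^2 - 4*o) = (o - 4)*(o - 3)*(o)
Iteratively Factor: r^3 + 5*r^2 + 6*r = (r + 2)*(r^2 + 3*r) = r*(r + 2)*(r + 3)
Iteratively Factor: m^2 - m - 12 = (m - 4)*(m + 3)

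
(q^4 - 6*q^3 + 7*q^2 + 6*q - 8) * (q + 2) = q^5 - 4*q^4 - 5*q^3 + 20*q^2 + 4*q - 16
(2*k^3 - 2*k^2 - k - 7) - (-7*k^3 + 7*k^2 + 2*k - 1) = 9*k^3 - 9*k^2 - 3*k - 6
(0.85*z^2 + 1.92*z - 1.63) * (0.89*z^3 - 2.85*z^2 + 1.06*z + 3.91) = 0.7565*z^5 - 0.7137*z^4 - 6.0217*z^3 + 10.0042*z^2 + 5.7794*z - 6.3733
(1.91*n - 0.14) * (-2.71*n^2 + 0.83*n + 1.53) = -5.1761*n^3 + 1.9647*n^2 + 2.8061*n - 0.2142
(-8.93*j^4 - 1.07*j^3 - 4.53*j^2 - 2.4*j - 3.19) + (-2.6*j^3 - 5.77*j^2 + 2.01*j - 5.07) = -8.93*j^4 - 3.67*j^3 - 10.3*j^2 - 0.39*j - 8.26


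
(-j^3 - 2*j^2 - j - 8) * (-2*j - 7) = 2*j^4 + 11*j^3 + 16*j^2 + 23*j + 56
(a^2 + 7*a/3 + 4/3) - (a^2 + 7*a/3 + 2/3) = 2/3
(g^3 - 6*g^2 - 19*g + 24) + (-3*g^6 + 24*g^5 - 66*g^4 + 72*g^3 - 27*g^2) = -3*g^6 + 24*g^5 - 66*g^4 + 73*g^3 - 33*g^2 - 19*g + 24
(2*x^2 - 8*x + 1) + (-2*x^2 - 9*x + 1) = 2 - 17*x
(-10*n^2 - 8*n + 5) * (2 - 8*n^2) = 80*n^4 + 64*n^3 - 60*n^2 - 16*n + 10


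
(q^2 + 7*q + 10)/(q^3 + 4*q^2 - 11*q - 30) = 1/(q - 3)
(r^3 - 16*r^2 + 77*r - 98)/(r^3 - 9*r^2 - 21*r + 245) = (r - 2)/(r + 5)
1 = 1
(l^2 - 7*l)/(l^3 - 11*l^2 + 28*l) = 1/(l - 4)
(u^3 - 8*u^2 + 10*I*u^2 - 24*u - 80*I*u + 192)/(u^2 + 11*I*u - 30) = (u^2 + 4*u*(-2 + I) - 32*I)/(u + 5*I)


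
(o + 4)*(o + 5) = o^2 + 9*o + 20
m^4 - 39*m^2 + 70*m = m*(m - 5)*(m - 2)*(m + 7)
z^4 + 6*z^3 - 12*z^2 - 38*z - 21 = (z - 3)*(z + 1)^2*(z + 7)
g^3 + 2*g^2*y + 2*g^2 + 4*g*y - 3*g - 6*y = (g - 1)*(g + 3)*(g + 2*y)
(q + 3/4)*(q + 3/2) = q^2 + 9*q/4 + 9/8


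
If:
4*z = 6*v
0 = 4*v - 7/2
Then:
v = 7/8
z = 21/16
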